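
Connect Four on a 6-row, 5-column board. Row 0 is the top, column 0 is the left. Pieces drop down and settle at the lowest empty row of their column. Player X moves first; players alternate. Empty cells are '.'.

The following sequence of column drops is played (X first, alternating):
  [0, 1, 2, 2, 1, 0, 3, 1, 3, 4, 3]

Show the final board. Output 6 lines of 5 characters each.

Move 1: X drops in col 0, lands at row 5
Move 2: O drops in col 1, lands at row 5
Move 3: X drops in col 2, lands at row 5
Move 4: O drops in col 2, lands at row 4
Move 5: X drops in col 1, lands at row 4
Move 6: O drops in col 0, lands at row 4
Move 7: X drops in col 3, lands at row 5
Move 8: O drops in col 1, lands at row 3
Move 9: X drops in col 3, lands at row 4
Move 10: O drops in col 4, lands at row 5
Move 11: X drops in col 3, lands at row 3

Answer: .....
.....
.....
.O.X.
OXOX.
XOXXO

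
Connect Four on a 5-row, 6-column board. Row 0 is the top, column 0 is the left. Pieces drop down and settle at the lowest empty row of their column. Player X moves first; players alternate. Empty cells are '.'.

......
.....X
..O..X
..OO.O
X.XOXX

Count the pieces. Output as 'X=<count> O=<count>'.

X=6 O=5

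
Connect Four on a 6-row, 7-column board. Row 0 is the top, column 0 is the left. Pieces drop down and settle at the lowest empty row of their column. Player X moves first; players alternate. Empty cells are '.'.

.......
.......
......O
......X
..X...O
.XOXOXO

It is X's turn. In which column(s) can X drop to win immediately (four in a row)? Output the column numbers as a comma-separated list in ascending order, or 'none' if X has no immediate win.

Answer: none

Derivation:
col 0: drop X → no win
col 1: drop X → no win
col 2: drop X → no win
col 3: drop X → no win
col 4: drop X → no win
col 5: drop X → no win
col 6: drop X → no win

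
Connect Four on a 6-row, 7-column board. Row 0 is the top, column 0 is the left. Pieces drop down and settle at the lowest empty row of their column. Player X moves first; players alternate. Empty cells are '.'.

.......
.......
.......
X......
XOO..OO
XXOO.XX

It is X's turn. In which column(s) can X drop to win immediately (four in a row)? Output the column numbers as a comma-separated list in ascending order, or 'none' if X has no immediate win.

Answer: 0

Derivation:
col 0: drop X → WIN!
col 1: drop X → no win
col 2: drop X → no win
col 3: drop X → no win
col 4: drop X → no win
col 5: drop X → no win
col 6: drop X → no win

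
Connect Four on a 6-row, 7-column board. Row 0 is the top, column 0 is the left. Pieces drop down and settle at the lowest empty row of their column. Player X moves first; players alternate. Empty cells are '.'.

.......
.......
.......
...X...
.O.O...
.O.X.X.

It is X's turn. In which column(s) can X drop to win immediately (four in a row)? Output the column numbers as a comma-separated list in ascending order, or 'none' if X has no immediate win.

col 0: drop X → no win
col 1: drop X → no win
col 2: drop X → no win
col 3: drop X → no win
col 4: drop X → no win
col 5: drop X → no win
col 6: drop X → no win

Answer: none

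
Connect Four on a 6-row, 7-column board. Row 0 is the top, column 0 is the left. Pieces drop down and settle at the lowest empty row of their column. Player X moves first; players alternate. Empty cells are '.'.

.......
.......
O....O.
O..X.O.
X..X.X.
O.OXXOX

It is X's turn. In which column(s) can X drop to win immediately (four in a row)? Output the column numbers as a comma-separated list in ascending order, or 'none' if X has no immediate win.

Answer: 3

Derivation:
col 0: drop X → no win
col 1: drop X → no win
col 2: drop X → no win
col 3: drop X → WIN!
col 4: drop X → no win
col 5: drop X → no win
col 6: drop X → no win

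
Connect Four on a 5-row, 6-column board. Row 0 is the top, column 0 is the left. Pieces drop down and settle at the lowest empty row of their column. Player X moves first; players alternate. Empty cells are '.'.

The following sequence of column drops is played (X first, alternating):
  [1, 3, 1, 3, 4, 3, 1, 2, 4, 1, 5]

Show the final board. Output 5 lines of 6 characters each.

Move 1: X drops in col 1, lands at row 4
Move 2: O drops in col 3, lands at row 4
Move 3: X drops in col 1, lands at row 3
Move 4: O drops in col 3, lands at row 3
Move 5: X drops in col 4, lands at row 4
Move 6: O drops in col 3, lands at row 2
Move 7: X drops in col 1, lands at row 2
Move 8: O drops in col 2, lands at row 4
Move 9: X drops in col 4, lands at row 3
Move 10: O drops in col 1, lands at row 1
Move 11: X drops in col 5, lands at row 4

Answer: ......
.O....
.X.O..
.X.OX.
.XOOXX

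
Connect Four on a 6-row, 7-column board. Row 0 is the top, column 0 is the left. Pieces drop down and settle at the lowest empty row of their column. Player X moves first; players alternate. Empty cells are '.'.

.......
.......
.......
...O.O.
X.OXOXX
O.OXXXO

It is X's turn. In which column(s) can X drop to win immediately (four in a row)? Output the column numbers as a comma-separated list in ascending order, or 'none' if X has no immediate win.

Answer: none

Derivation:
col 0: drop X → no win
col 1: drop X → no win
col 2: drop X → no win
col 3: drop X → no win
col 4: drop X → no win
col 5: drop X → no win
col 6: drop X → no win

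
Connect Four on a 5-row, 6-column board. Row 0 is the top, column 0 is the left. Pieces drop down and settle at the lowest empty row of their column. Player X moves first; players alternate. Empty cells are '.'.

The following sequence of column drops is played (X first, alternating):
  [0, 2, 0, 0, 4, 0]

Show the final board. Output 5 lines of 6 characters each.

Move 1: X drops in col 0, lands at row 4
Move 2: O drops in col 2, lands at row 4
Move 3: X drops in col 0, lands at row 3
Move 4: O drops in col 0, lands at row 2
Move 5: X drops in col 4, lands at row 4
Move 6: O drops in col 0, lands at row 1

Answer: ......
O.....
O.....
X.....
X.O.X.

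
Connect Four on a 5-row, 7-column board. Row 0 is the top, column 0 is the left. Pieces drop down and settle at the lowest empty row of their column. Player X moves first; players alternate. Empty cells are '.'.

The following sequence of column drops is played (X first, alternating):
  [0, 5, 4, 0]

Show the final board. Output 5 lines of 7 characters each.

Answer: .......
.......
.......
O......
X...XO.

Derivation:
Move 1: X drops in col 0, lands at row 4
Move 2: O drops in col 5, lands at row 4
Move 3: X drops in col 4, lands at row 4
Move 4: O drops in col 0, lands at row 3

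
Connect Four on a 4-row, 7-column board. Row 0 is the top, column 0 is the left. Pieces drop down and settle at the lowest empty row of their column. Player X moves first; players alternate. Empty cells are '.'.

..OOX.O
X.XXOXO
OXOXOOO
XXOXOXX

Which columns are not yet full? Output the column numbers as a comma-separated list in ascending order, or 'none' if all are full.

Answer: 0,1,5

Derivation:
col 0: top cell = '.' → open
col 1: top cell = '.' → open
col 2: top cell = 'O' → FULL
col 3: top cell = 'O' → FULL
col 4: top cell = 'X' → FULL
col 5: top cell = '.' → open
col 6: top cell = 'O' → FULL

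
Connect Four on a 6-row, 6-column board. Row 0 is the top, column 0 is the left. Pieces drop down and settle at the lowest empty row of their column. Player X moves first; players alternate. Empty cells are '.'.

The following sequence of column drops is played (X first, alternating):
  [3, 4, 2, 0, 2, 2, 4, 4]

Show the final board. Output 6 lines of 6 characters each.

Move 1: X drops in col 3, lands at row 5
Move 2: O drops in col 4, lands at row 5
Move 3: X drops in col 2, lands at row 5
Move 4: O drops in col 0, lands at row 5
Move 5: X drops in col 2, lands at row 4
Move 6: O drops in col 2, lands at row 3
Move 7: X drops in col 4, lands at row 4
Move 8: O drops in col 4, lands at row 3

Answer: ......
......
......
..O.O.
..X.X.
O.XXO.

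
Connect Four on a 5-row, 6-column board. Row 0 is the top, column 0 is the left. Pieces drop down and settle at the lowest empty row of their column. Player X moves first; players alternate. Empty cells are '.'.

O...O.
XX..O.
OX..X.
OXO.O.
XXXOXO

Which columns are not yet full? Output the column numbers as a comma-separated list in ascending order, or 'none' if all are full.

col 0: top cell = 'O' → FULL
col 1: top cell = '.' → open
col 2: top cell = '.' → open
col 3: top cell = '.' → open
col 4: top cell = 'O' → FULL
col 5: top cell = '.' → open

Answer: 1,2,3,5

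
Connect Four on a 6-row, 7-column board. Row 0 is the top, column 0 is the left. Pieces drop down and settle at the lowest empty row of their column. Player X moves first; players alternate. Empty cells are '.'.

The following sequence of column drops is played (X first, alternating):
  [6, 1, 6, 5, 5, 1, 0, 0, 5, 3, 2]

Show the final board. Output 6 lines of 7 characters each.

Move 1: X drops in col 6, lands at row 5
Move 2: O drops in col 1, lands at row 5
Move 3: X drops in col 6, lands at row 4
Move 4: O drops in col 5, lands at row 5
Move 5: X drops in col 5, lands at row 4
Move 6: O drops in col 1, lands at row 4
Move 7: X drops in col 0, lands at row 5
Move 8: O drops in col 0, lands at row 4
Move 9: X drops in col 5, lands at row 3
Move 10: O drops in col 3, lands at row 5
Move 11: X drops in col 2, lands at row 5

Answer: .......
.......
.......
.....X.
OO...XX
XOXO.OX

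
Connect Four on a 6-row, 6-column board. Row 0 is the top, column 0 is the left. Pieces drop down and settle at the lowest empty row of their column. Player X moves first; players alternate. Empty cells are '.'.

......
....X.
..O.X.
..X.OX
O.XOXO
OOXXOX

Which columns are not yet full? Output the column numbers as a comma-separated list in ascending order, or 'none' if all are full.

Answer: 0,1,2,3,4,5

Derivation:
col 0: top cell = '.' → open
col 1: top cell = '.' → open
col 2: top cell = '.' → open
col 3: top cell = '.' → open
col 4: top cell = '.' → open
col 5: top cell = '.' → open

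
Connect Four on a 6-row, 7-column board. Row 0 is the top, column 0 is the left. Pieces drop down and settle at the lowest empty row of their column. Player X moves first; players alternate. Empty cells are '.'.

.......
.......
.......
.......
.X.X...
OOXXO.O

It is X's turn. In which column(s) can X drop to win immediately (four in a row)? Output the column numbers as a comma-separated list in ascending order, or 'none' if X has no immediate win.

Answer: none

Derivation:
col 0: drop X → no win
col 1: drop X → no win
col 2: drop X → no win
col 3: drop X → no win
col 4: drop X → no win
col 5: drop X → no win
col 6: drop X → no win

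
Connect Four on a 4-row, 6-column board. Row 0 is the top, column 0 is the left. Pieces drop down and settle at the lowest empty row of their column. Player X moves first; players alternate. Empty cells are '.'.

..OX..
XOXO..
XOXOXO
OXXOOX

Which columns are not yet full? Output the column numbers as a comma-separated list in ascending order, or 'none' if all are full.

Answer: 0,1,4,5

Derivation:
col 0: top cell = '.' → open
col 1: top cell = '.' → open
col 2: top cell = 'O' → FULL
col 3: top cell = 'X' → FULL
col 4: top cell = '.' → open
col 5: top cell = '.' → open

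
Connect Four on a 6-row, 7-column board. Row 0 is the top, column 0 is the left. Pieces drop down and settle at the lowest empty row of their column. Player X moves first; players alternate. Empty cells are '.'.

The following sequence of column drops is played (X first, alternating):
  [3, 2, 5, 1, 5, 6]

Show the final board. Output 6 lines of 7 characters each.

Answer: .......
.......
.......
.......
.....X.
.OOX.XO

Derivation:
Move 1: X drops in col 3, lands at row 5
Move 2: O drops in col 2, lands at row 5
Move 3: X drops in col 5, lands at row 5
Move 4: O drops in col 1, lands at row 5
Move 5: X drops in col 5, lands at row 4
Move 6: O drops in col 6, lands at row 5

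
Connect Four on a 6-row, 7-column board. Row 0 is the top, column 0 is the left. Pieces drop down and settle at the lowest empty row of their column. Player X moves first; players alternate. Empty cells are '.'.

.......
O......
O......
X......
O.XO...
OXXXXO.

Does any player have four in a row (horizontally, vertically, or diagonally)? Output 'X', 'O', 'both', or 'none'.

X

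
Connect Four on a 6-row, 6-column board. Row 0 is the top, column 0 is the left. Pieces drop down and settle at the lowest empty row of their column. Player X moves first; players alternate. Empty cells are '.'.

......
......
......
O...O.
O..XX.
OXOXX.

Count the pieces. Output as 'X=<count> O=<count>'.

X=5 O=5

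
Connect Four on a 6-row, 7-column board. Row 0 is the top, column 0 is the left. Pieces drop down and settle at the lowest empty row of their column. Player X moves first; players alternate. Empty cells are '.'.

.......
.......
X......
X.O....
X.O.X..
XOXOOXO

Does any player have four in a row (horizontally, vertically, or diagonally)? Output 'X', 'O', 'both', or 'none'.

X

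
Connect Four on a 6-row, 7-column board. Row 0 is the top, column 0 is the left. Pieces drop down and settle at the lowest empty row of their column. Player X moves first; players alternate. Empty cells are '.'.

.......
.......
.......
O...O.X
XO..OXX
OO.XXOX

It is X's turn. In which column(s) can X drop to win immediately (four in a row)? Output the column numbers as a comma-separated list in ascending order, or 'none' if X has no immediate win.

Answer: 6

Derivation:
col 0: drop X → no win
col 1: drop X → no win
col 2: drop X → no win
col 3: drop X → no win
col 4: drop X → no win
col 5: drop X → no win
col 6: drop X → WIN!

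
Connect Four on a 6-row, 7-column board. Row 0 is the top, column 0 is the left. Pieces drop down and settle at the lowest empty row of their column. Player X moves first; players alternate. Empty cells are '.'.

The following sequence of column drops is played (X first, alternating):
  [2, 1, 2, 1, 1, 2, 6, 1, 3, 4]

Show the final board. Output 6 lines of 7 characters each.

Move 1: X drops in col 2, lands at row 5
Move 2: O drops in col 1, lands at row 5
Move 3: X drops in col 2, lands at row 4
Move 4: O drops in col 1, lands at row 4
Move 5: X drops in col 1, lands at row 3
Move 6: O drops in col 2, lands at row 3
Move 7: X drops in col 6, lands at row 5
Move 8: O drops in col 1, lands at row 2
Move 9: X drops in col 3, lands at row 5
Move 10: O drops in col 4, lands at row 5

Answer: .......
.......
.O.....
.XO....
.OX....
.OXXO.X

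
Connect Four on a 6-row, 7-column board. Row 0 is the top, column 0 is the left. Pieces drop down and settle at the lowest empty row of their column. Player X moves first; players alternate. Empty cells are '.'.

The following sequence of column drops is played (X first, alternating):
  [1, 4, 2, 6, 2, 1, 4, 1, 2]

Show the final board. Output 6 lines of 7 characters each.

Answer: .......
.......
.......
.OX....
.OX.X..
.XX.O.O

Derivation:
Move 1: X drops in col 1, lands at row 5
Move 2: O drops in col 4, lands at row 5
Move 3: X drops in col 2, lands at row 5
Move 4: O drops in col 6, lands at row 5
Move 5: X drops in col 2, lands at row 4
Move 6: O drops in col 1, lands at row 4
Move 7: X drops in col 4, lands at row 4
Move 8: O drops in col 1, lands at row 3
Move 9: X drops in col 2, lands at row 3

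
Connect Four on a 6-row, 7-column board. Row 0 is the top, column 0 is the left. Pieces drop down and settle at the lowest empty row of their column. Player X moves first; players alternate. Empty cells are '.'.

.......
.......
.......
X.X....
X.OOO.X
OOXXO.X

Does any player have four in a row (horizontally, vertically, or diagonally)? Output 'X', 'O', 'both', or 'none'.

none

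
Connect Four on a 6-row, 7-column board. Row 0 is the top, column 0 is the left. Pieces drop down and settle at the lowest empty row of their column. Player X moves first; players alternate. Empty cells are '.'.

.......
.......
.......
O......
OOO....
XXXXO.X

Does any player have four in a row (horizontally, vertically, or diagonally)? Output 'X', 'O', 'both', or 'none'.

X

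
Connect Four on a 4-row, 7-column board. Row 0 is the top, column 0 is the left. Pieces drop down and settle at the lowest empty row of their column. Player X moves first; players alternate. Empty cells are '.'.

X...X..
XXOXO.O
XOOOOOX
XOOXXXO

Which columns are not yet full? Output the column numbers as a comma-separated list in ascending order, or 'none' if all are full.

Answer: 1,2,3,5,6

Derivation:
col 0: top cell = 'X' → FULL
col 1: top cell = '.' → open
col 2: top cell = '.' → open
col 3: top cell = '.' → open
col 4: top cell = 'X' → FULL
col 5: top cell = '.' → open
col 6: top cell = '.' → open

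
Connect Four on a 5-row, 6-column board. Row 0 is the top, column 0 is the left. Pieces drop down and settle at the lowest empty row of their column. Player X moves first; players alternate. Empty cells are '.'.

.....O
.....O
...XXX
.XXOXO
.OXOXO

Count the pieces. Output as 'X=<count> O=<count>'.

X=8 O=7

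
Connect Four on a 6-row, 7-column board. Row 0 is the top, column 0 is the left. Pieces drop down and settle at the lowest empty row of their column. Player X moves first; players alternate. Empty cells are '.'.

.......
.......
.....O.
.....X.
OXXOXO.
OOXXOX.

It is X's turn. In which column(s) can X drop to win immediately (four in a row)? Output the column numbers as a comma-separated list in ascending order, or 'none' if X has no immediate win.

col 0: drop X → no win
col 1: drop X → no win
col 2: drop X → no win
col 3: drop X → no win
col 4: drop X → no win
col 5: drop X → no win
col 6: drop X → no win

Answer: none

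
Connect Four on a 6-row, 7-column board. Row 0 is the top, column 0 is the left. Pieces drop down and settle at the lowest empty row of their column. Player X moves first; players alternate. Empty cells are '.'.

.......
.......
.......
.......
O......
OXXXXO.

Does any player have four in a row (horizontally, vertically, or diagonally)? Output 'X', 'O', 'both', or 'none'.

X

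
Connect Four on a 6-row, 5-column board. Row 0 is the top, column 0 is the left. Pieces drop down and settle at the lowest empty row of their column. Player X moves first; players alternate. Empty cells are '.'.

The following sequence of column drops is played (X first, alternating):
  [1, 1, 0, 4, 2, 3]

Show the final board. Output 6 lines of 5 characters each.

Move 1: X drops in col 1, lands at row 5
Move 2: O drops in col 1, lands at row 4
Move 3: X drops in col 0, lands at row 5
Move 4: O drops in col 4, lands at row 5
Move 5: X drops in col 2, lands at row 5
Move 6: O drops in col 3, lands at row 5

Answer: .....
.....
.....
.....
.O...
XXXOO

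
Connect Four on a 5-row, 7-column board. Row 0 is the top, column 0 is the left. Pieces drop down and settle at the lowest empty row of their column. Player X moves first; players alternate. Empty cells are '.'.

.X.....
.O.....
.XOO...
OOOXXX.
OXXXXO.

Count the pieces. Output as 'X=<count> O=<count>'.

X=9 O=8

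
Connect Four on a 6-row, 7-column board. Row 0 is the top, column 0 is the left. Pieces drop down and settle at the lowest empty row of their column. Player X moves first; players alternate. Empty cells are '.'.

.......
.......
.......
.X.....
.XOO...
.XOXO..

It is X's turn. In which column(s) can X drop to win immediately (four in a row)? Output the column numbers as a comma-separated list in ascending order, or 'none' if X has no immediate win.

col 0: drop X → no win
col 1: drop X → WIN!
col 2: drop X → no win
col 3: drop X → no win
col 4: drop X → no win
col 5: drop X → no win
col 6: drop X → no win

Answer: 1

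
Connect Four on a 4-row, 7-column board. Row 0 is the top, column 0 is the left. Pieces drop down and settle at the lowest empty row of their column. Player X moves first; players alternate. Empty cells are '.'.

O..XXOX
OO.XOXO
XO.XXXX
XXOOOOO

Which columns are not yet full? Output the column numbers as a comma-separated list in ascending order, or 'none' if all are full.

col 0: top cell = 'O' → FULL
col 1: top cell = '.' → open
col 2: top cell = '.' → open
col 3: top cell = 'X' → FULL
col 4: top cell = 'X' → FULL
col 5: top cell = 'O' → FULL
col 6: top cell = 'X' → FULL

Answer: 1,2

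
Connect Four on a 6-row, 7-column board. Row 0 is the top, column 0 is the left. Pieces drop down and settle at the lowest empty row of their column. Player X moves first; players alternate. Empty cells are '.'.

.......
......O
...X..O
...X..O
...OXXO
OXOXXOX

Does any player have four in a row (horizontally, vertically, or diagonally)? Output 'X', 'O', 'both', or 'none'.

O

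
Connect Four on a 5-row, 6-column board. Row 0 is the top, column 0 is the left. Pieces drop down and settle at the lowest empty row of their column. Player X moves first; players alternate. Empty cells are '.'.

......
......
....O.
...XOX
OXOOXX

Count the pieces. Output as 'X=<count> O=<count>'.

X=5 O=5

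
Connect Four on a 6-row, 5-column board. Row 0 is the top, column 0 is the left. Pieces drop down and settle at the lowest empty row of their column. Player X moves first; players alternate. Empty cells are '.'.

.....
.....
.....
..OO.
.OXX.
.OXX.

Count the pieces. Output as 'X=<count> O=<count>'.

X=4 O=4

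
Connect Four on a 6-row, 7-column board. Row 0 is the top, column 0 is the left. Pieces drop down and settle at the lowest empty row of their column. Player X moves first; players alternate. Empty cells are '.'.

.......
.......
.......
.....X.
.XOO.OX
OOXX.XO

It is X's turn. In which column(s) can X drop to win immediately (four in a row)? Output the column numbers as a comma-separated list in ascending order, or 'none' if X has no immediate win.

Answer: 4

Derivation:
col 0: drop X → no win
col 1: drop X → no win
col 2: drop X → no win
col 3: drop X → no win
col 4: drop X → WIN!
col 5: drop X → no win
col 6: drop X → no win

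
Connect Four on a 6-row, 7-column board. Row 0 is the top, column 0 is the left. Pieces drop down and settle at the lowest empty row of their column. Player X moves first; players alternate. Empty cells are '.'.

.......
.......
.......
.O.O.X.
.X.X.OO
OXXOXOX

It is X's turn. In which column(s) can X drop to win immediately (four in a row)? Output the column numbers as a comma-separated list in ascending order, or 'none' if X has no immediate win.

col 0: drop X → no win
col 1: drop X → no win
col 2: drop X → no win
col 3: drop X → no win
col 4: drop X → no win
col 5: drop X → no win
col 6: drop X → no win

Answer: none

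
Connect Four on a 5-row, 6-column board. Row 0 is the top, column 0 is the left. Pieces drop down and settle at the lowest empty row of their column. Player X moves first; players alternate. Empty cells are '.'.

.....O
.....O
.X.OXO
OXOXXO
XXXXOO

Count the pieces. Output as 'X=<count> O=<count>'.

X=9 O=9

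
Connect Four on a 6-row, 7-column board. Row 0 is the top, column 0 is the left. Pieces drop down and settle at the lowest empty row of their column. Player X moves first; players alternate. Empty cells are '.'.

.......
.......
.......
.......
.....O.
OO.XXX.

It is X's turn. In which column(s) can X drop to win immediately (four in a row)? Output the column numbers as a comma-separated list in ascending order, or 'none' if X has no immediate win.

Answer: 2,6

Derivation:
col 0: drop X → no win
col 1: drop X → no win
col 2: drop X → WIN!
col 3: drop X → no win
col 4: drop X → no win
col 5: drop X → no win
col 6: drop X → WIN!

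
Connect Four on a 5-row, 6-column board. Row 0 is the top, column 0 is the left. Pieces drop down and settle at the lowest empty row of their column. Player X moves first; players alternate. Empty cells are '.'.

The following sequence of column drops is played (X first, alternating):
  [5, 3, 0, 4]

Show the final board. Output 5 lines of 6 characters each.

Move 1: X drops in col 5, lands at row 4
Move 2: O drops in col 3, lands at row 4
Move 3: X drops in col 0, lands at row 4
Move 4: O drops in col 4, lands at row 4

Answer: ......
......
......
......
X..OOX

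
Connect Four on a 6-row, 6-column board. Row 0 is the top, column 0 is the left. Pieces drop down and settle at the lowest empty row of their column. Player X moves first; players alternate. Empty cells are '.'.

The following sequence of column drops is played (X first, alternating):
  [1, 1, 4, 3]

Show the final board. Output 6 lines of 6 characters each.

Answer: ......
......
......
......
.O....
.X.OX.

Derivation:
Move 1: X drops in col 1, lands at row 5
Move 2: O drops in col 1, lands at row 4
Move 3: X drops in col 4, lands at row 5
Move 4: O drops in col 3, lands at row 5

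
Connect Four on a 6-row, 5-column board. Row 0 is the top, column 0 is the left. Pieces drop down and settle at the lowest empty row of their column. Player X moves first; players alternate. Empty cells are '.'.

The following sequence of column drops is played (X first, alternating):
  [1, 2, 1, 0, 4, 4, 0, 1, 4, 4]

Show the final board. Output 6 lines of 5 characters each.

Answer: .....
.....
....O
.O..X
XX..O
OXO.X

Derivation:
Move 1: X drops in col 1, lands at row 5
Move 2: O drops in col 2, lands at row 5
Move 3: X drops in col 1, lands at row 4
Move 4: O drops in col 0, lands at row 5
Move 5: X drops in col 4, lands at row 5
Move 6: O drops in col 4, lands at row 4
Move 7: X drops in col 0, lands at row 4
Move 8: O drops in col 1, lands at row 3
Move 9: X drops in col 4, lands at row 3
Move 10: O drops in col 4, lands at row 2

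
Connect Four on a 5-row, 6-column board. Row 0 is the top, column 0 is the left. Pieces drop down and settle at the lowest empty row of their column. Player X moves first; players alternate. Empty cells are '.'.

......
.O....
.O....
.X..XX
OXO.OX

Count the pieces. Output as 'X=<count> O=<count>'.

X=5 O=5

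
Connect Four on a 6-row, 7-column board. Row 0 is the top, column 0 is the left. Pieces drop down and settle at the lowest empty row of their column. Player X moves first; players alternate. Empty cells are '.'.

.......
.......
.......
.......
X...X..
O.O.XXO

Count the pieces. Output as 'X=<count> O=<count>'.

X=4 O=3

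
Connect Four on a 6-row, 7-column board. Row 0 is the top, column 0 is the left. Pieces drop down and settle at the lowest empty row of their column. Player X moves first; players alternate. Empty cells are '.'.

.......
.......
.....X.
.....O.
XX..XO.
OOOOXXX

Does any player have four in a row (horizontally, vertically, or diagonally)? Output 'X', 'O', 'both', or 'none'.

O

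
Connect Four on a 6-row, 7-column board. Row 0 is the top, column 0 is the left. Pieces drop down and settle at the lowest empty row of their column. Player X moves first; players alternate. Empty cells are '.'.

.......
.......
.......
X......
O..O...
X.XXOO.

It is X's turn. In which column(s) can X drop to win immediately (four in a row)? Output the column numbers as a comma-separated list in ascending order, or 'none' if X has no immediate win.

col 0: drop X → no win
col 1: drop X → WIN!
col 2: drop X → no win
col 3: drop X → no win
col 4: drop X → no win
col 5: drop X → no win
col 6: drop X → no win

Answer: 1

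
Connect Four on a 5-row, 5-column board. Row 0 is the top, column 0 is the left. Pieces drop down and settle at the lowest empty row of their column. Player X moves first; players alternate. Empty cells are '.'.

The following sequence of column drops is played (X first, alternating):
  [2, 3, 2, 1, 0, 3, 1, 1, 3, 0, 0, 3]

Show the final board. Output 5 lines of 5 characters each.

Move 1: X drops in col 2, lands at row 4
Move 2: O drops in col 3, lands at row 4
Move 3: X drops in col 2, lands at row 3
Move 4: O drops in col 1, lands at row 4
Move 5: X drops in col 0, lands at row 4
Move 6: O drops in col 3, lands at row 3
Move 7: X drops in col 1, lands at row 3
Move 8: O drops in col 1, lands at row 2
Move 9: X drops in col 3, lands at row 2
Move 10: O drops in col 0, lands at row 3
Move 11: X drops in col 0, lands at row 2
Move 12: O drops in col 3, lands at row 1

Answer: .....
...O.
XO.X.
OXXO.
XOXO.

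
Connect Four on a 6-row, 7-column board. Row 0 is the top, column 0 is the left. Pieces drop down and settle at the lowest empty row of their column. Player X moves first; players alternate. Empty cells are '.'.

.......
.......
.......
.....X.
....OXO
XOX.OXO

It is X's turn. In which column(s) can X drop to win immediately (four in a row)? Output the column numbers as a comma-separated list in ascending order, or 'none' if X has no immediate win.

Answer: 5

Derivation:
col 0: drop X → no win
col 1: drop X → no win
col 2: drop X → no win
col 3: drop X → no win
col 4: drop X → no win
col 5: drop X → WIN!
col 6: drop X → no win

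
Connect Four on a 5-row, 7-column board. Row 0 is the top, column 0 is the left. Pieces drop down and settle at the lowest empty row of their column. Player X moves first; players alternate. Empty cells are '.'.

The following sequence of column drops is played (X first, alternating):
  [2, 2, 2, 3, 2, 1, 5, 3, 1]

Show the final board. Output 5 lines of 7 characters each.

Answer: .......
..X....
..X....
.XOO...
.OXO.X.

Derivation:
Move 1: X drops in col 2, lands at row 4
Move 2: O drops in col 2, lands at row 3
Move 3: X drops in col 2, lands at row 2
Move 4: O drops in col 3, lands at row 4
Move 5: X drops in col 2, lands at row 1
Move 6: O drops in col 1, lands at row 4
Move 7: X drops in col 5, lands at row 4
Move 8: O drops in col 3, lands at row 3
Move 9: X drops in col 1, lands at row 3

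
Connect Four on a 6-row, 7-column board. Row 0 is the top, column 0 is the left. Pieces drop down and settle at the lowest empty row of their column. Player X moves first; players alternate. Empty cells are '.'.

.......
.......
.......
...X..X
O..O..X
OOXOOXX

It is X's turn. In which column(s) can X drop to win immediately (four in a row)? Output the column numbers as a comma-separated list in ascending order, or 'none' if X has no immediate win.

col 0: drop X → no win
col 1: drop X → no win
col 2: drop X → no win
col 3: drop X → no win
col 4: drop X → no win
col 5: drop X → no win
col 6: drop X → WIN!

Answer: 6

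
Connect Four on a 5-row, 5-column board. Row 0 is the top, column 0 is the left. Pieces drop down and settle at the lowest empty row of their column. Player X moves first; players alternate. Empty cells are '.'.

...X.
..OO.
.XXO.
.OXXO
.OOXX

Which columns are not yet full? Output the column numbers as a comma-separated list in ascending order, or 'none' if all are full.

Answer: 0,1,2,4

Derivation:
col 0: top cell = '.' → open
col 1: top cell = '.' → open
col 2: top cell = '.' → open
col 3: top cell = 'X' → FULL
col 4: top cell = '.' → open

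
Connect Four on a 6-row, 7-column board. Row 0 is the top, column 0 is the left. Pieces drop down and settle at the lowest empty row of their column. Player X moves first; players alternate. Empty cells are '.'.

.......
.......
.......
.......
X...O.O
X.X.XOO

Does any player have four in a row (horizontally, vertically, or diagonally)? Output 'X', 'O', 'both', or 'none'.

none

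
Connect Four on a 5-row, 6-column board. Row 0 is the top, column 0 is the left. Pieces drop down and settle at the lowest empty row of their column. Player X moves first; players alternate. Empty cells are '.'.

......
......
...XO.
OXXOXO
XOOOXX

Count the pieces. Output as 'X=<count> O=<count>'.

X=7 O=7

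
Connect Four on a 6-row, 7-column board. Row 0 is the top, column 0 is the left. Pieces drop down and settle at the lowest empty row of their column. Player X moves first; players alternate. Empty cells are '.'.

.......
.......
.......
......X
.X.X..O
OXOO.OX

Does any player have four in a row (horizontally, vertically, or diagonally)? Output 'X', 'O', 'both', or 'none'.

none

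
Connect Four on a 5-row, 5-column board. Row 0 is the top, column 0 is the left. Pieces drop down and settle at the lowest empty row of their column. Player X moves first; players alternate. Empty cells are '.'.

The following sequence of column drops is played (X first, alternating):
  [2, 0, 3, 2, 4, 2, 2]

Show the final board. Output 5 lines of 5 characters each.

Answer: .....
..X..
..O..
..O..
O.XXX

Derivation:
Move 1: X drops in col 2, lands at row 4
Move 2: O drops in col 0, lands at row 4
Move 3: X drops in col 3, lands at row 4
Move 4: O drops in col 2, lands at row 3
Move 5: X drops in col 4, lands at row 4
Move 6: O drops in col 2, lands at row 2
Move 7: X drops in col 2, lands at row 1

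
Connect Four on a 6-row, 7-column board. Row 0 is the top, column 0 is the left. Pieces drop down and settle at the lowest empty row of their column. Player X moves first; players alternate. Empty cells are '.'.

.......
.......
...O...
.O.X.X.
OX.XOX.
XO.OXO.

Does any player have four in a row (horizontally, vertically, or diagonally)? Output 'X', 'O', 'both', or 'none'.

none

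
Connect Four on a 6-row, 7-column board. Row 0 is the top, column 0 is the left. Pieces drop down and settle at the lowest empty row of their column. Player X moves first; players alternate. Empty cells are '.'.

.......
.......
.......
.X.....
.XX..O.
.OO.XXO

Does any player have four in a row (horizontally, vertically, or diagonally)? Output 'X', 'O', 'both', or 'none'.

none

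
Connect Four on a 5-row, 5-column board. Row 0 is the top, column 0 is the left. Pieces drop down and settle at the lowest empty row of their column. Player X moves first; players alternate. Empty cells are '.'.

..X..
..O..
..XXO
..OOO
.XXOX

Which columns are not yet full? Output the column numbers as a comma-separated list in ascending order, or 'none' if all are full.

Answer: 0,1,3,4

Derivation:
col 0: top cell = '.' → open
col 1: top cell = '.' → open
col 2: top cell = 'X' → FULL
col 3: top cell = '.' → open
col 4: top cell = '.' → open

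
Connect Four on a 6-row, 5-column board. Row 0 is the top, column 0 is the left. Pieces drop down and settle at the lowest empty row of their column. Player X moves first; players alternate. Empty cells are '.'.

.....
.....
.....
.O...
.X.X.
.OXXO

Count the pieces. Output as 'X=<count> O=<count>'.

X=4 O=3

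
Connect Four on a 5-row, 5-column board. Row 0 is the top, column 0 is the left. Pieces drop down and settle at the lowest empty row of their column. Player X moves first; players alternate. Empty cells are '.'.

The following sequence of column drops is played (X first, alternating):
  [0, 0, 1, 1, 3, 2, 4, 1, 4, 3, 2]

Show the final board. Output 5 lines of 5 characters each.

Move 1: X drops in col 0, lands at row 4
Move 2: O drops in col 0, lands at row 3
Move 3: X drops in col 1, lands at row 4
Move 4: O drops in col 1, lands at row 3
Move 5: X drops in col 3, lands at row 4
Move 6: O drops in col 2, lands at row 4
Move 7: X drops in col 4, lands at row 4
Move 8: O drops in col 1, lands at row 2
Move 9: X drops in col 4, lands at row 3
Move 10: O drops in col 3, lands at row 3
Move 11: X drops in col 2, lands at row 3

Answer: .....
.....
.O...
OOXOX
XXOXX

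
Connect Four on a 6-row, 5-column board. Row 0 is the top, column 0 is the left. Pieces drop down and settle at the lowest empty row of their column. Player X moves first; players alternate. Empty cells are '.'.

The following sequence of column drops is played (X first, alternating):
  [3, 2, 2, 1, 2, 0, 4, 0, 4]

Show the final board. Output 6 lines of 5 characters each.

Move 1: X drops in col 3, lands at row 5
Move 2: O drops in col 2, lands at row 5
Move 3: X drops in col 2, lands at row 4
Move 4: O drops in col 1, lands at row 5
Move 5: X drops in col 2, lands at row 3
Move 6: O drops in col 0, lands at row 5
Move 7: X drops in col 4, lands at row 5
Move 8: O drops in col 0, lands at row 4
Move 9: X drops in col 4, lands at row 4

Answer: .....
.....
.....
..X..
O.X.X
OOOXX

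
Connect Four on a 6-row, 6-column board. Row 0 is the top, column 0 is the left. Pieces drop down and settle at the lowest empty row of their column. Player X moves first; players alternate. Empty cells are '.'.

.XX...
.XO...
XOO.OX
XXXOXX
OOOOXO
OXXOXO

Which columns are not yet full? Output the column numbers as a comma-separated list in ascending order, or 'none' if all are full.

col 0: top cell = '.' → open
col 1: top cell = 'X' → FULL
col 2: top cell = 'X' → FULL
col 3: top cell = '.' → open
col 4: top cell = '.' → open
col 5: top cell = '.' → open

Answer: 0,3,4,5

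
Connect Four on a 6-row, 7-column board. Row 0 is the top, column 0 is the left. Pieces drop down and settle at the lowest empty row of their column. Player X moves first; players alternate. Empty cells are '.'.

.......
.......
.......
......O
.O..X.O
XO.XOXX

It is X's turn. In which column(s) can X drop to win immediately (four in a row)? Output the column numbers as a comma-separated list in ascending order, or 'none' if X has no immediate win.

col 0: drop X → no win
col 1: drop X → no win
col 2: drop X → no win
col 3: drop X → no win
col 4: drop X → no win
col 5: drop X → no win
col 6: drop X → no win

Answer: none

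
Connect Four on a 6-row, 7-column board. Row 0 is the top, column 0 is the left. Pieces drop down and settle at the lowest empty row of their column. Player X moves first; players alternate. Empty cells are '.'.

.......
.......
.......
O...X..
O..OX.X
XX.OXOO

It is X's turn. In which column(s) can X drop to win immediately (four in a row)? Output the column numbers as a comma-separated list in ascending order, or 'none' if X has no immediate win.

Answer: 4

Derivation:
col 0: drop X → no win
col 1: drop X → no win
col 2: drop X → no win
col 3: drop X → no win
col 4: drop X → WIN!
col 5: drop X → no win
col 6: drop X → no win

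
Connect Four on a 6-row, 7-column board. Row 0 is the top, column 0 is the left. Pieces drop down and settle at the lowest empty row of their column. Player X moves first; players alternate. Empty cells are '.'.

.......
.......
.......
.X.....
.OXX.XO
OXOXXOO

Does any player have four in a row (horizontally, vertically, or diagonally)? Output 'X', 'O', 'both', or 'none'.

none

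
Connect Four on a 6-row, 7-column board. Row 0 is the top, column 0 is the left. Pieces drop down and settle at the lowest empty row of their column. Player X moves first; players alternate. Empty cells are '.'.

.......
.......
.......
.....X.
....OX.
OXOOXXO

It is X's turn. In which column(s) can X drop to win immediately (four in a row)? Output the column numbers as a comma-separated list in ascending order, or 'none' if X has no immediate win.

Answer: 5

Derivation:
col 0: drop X → no win
col 1: drop X → no win
col 2: drop X → no win
col 3: drop X → no win
col 4: drop X → no win
col 5: drop X → WIN!
col 6: drop X → no win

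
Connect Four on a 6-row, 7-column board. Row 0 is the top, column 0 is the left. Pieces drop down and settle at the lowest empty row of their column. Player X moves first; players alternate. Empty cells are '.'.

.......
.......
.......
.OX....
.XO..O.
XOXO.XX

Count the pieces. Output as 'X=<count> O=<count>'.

X=6 O=5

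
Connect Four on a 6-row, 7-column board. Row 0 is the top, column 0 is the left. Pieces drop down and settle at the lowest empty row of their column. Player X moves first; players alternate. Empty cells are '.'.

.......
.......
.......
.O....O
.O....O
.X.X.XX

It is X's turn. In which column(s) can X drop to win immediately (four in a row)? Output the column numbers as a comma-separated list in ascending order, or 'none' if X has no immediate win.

Answer: 4

Derivation:
col 0: drop X → no win
col 1: drop X → no win
col 2: drop X → no win
col 3: drop X → no win
col 4: drop X → WIN!
col 5: drop X → no win
col 6: drop X → no win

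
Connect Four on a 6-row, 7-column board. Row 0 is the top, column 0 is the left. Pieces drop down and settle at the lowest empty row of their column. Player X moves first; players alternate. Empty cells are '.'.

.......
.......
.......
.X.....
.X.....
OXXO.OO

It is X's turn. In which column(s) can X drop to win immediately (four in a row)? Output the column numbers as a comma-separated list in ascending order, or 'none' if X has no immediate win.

col 0: drop X → no win
col 1: drop X → WIN!
col 2: drop X → no win
col 3: drop X → no win
col 4: drop X → no win
col 5: drop X → no win
col 6: drop X → no win

Answer: 1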